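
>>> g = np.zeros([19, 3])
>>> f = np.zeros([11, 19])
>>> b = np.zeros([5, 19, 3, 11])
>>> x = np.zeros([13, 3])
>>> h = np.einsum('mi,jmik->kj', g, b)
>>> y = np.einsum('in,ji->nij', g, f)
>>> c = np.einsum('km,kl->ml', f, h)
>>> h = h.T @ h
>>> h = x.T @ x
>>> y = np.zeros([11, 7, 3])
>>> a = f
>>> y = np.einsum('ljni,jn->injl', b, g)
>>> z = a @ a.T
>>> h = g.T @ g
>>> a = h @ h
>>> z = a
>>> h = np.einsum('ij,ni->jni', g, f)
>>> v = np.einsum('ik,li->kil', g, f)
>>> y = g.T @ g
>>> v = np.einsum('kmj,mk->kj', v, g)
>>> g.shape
(19, 3)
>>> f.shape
(11, 19)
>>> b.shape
(5, 19, 3, 11)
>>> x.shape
(13, 3)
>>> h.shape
(3, 11, 19)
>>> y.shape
(3, 3)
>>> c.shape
(19, 5)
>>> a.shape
(3, 3)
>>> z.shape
(3, 3)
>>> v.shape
(3, 11)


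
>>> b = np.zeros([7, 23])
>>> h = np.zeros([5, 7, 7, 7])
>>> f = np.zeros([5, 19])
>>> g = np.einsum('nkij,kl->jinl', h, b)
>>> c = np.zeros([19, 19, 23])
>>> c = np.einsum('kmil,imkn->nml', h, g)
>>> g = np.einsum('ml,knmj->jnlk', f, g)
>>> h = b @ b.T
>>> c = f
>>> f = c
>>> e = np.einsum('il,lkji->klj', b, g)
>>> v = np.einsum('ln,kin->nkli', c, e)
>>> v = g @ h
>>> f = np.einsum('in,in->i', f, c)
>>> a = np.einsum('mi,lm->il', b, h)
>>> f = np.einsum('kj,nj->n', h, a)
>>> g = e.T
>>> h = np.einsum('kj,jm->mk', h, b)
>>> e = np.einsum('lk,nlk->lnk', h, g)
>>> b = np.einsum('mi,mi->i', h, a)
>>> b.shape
(7,)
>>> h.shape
(23, 7)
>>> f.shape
(23,)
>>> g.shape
(19, 23, 7)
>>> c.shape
(5, 19)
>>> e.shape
(23, 19, 7)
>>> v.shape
(23, 7, 19, 7)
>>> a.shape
(23, 7)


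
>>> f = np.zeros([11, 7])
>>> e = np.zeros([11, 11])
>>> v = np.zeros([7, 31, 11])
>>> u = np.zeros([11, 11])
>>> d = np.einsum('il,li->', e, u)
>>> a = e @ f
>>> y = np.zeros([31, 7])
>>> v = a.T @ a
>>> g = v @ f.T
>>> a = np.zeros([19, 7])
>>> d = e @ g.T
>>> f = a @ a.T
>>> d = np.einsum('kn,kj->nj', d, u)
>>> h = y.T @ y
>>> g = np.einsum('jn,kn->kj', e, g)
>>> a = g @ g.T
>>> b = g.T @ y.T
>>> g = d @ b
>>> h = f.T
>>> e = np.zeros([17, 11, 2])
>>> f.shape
(19, 19)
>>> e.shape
(17, 11, 2)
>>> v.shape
(7, 7)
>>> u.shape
(11, 11)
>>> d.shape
(7, 11)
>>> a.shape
(7, 7)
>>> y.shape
(31, 7)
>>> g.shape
(7, 31)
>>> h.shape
(19, 19)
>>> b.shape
(11, 31)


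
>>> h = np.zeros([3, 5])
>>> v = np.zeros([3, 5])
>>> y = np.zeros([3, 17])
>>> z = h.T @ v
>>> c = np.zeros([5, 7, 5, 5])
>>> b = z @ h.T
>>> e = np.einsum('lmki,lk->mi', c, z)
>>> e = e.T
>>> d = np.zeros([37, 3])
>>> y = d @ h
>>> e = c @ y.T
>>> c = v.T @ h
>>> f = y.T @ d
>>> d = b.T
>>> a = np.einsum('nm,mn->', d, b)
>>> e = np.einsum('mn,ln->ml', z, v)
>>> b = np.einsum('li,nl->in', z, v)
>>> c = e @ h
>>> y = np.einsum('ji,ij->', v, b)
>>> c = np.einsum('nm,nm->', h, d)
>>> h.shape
(3, 5)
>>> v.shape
(3, 5)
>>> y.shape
()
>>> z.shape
(5, 5)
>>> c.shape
()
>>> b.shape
(5, 3)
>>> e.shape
(5, 3)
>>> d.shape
(3, 5)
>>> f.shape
(5, 3)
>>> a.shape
()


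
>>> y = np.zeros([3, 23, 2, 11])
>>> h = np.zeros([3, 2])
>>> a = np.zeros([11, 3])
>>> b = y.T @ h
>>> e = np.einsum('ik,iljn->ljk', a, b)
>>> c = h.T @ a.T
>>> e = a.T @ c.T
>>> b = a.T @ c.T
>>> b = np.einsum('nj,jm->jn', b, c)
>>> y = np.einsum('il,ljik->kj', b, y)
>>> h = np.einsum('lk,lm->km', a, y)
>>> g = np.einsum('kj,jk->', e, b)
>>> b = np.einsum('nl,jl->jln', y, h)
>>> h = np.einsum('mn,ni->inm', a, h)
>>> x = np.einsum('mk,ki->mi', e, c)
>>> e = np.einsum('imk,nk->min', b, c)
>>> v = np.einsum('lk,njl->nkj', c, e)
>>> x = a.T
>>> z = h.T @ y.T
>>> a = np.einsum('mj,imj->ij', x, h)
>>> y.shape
(11, 23)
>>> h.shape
(23, 3, 11)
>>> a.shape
(23, 11)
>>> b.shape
(3, 23, 11)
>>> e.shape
(23, 3, 2)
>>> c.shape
(2, 11)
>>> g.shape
()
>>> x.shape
(3, 11)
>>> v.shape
(23, 11, 3)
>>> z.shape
(11, 3, 11)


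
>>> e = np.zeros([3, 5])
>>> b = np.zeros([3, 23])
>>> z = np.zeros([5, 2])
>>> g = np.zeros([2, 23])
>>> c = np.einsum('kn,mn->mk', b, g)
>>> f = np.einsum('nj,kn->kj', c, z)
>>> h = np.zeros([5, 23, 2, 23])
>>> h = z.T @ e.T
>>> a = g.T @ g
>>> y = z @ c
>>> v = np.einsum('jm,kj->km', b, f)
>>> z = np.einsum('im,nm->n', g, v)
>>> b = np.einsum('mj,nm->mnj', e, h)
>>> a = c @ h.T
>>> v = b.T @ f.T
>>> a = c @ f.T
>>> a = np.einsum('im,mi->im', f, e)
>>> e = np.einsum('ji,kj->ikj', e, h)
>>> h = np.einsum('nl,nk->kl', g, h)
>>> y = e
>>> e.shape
(5, 2, 3)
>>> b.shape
(3, 2, 5)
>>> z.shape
(5,)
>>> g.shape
(2, 23)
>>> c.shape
(2, 3)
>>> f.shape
(5, 3)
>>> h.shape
(3, 23)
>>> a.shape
(5, 3)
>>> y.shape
(5, 2, 3)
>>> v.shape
(5, 2, 5)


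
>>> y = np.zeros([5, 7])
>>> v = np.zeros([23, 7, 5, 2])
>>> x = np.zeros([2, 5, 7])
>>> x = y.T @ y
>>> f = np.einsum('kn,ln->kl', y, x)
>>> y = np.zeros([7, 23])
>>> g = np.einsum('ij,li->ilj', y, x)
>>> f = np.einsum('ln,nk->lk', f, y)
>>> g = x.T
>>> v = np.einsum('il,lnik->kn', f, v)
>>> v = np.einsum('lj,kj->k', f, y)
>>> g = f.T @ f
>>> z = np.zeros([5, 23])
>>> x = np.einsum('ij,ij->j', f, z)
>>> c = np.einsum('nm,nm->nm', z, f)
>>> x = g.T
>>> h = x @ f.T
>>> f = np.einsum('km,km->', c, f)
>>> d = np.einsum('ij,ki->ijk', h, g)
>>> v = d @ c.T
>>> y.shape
(7, 23)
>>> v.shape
(23, 5, 5)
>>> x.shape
(23, 23)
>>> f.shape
()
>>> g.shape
(23, 23)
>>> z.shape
(5, 23)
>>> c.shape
(5, 23)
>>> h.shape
(23, 5)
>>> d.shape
(23, 5, 23)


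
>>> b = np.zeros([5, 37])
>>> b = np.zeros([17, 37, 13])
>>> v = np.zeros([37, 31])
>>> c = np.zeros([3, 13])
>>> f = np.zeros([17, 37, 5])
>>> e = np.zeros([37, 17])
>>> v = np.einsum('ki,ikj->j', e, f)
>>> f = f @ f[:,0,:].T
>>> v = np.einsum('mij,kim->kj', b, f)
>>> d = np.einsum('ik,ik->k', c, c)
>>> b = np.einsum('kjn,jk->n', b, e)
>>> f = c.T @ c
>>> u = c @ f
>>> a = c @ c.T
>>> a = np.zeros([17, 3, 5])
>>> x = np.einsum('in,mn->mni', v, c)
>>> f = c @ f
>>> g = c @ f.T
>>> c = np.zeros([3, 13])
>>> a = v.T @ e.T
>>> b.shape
(13,)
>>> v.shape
(17, 13)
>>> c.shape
(3, 13)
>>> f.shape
(3, 13)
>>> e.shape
(37, 17)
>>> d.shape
(13,)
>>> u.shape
(3, 13)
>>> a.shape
(13, 37)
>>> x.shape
(3, 13, 17)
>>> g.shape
(3, 3)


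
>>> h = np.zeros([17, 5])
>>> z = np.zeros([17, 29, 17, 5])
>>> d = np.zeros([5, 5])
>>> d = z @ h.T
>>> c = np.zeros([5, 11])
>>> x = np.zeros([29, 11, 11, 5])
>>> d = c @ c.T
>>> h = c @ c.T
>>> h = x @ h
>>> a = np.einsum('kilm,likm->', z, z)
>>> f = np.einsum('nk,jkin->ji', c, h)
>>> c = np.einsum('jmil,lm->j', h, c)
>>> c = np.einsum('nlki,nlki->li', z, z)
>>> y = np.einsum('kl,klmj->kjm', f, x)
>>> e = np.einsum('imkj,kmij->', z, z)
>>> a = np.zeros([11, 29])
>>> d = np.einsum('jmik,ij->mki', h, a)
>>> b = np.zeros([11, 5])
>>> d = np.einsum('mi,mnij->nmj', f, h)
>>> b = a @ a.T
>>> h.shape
(29, 11, 11, 5)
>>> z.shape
(17, 29, 17, 5)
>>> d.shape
(11, 29, 5)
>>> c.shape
(29, 5)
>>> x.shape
(29, 11, 11, 5)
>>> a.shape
(11, 29)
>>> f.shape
(29, 11)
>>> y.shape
(29, 5, 11)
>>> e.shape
()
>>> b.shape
(11, 11)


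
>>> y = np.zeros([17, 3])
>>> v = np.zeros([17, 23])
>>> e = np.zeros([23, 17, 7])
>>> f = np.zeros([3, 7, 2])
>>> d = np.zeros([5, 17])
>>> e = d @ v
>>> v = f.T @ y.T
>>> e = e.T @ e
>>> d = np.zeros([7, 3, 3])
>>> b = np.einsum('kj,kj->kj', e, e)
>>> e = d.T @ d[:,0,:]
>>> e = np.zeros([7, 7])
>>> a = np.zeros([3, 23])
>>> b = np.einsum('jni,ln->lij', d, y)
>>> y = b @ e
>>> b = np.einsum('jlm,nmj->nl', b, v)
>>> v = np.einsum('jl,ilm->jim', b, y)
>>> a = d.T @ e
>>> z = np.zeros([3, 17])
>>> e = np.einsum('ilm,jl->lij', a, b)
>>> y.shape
(17, 3, 7)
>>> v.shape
(2, 17, 7)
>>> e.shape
(3, 3, 2)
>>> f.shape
(3, 7, 2)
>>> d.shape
(7, 3, 3)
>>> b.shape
(2, 3)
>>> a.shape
(3, 3, 7)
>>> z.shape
(3, 17)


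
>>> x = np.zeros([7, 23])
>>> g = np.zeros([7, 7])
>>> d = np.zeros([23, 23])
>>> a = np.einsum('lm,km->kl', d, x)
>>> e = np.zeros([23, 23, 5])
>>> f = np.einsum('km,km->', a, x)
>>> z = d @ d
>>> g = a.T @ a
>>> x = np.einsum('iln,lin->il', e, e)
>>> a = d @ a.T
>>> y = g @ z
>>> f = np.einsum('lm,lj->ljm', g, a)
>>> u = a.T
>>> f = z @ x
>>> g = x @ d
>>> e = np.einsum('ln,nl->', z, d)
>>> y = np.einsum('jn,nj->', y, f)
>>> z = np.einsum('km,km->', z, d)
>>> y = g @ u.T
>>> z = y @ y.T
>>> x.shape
(23, 23)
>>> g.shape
(23, 23)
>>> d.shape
(23, 23)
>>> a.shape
(23, 7)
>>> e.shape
()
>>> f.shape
(23, 23)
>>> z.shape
(23, 23)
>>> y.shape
(23, 7)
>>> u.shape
(7, 23)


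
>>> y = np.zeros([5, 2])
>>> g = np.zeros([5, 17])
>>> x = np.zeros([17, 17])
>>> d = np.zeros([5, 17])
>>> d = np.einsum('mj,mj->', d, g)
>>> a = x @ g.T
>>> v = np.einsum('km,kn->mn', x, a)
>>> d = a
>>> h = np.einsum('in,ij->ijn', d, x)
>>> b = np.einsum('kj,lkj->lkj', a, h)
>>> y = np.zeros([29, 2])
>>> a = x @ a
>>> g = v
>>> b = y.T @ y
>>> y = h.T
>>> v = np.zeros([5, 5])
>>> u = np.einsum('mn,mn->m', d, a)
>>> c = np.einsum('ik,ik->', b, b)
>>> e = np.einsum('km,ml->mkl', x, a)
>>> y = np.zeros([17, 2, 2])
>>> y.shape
(17, 2, 2)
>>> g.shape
(17, 5)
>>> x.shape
(17, 17)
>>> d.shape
(17, 5)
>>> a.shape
(17, 5)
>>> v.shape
(5, 5)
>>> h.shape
(17, 17, 5)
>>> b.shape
(2, 2)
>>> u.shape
(17,)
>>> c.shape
()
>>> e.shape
(17, 17, 5)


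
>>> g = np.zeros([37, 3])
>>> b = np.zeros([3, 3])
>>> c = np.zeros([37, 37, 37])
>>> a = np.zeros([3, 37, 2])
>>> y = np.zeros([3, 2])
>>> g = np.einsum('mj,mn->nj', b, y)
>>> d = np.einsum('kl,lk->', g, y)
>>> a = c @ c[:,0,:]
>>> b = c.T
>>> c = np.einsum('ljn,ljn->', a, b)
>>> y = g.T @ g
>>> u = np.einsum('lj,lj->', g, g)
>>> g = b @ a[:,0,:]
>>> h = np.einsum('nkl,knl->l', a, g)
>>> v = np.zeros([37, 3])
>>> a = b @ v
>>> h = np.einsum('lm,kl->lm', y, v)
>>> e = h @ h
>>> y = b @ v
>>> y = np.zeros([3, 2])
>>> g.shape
(37, 37, 37)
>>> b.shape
(37, 37, 37)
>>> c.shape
()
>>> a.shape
(37, 37, 3)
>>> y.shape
(3, 2)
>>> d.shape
()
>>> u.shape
()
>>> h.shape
(3, 3)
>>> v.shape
(37, 3)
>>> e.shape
(3, 3)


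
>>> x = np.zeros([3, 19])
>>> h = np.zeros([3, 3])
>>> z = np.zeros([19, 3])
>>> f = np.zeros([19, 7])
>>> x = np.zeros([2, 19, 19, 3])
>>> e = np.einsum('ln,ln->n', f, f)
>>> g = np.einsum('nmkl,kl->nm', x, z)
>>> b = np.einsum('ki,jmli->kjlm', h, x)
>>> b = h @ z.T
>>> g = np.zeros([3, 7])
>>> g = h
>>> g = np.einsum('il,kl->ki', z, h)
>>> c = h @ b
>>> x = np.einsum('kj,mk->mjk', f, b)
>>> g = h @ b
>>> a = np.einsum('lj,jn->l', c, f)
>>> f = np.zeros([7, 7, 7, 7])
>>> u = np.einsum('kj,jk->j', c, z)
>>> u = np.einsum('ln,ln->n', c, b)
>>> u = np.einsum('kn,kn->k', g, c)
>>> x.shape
(3, 7, 19)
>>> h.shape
(3, 3)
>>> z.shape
(19, 3)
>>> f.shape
(7, 7, 7, 7)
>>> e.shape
(7,)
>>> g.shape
(3, 19)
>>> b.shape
(3, 19)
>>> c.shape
(3, 19)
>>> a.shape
(3,)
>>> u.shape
(3,)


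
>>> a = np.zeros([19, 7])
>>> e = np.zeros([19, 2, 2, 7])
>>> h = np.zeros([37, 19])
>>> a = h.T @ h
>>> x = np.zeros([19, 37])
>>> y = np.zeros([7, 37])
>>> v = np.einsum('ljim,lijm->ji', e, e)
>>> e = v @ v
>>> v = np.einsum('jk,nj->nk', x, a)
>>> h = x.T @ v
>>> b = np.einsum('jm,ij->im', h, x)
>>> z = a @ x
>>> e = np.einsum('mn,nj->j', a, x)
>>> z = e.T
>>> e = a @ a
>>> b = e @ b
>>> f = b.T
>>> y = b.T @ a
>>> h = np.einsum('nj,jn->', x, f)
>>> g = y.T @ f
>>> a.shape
(19, 19)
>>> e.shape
(19, 19)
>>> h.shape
()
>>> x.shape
(19, 37)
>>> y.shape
(37, 19)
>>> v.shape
(19, 37)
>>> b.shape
(19, 37)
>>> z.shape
(37,)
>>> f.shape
(37, 19)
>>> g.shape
(19, 19)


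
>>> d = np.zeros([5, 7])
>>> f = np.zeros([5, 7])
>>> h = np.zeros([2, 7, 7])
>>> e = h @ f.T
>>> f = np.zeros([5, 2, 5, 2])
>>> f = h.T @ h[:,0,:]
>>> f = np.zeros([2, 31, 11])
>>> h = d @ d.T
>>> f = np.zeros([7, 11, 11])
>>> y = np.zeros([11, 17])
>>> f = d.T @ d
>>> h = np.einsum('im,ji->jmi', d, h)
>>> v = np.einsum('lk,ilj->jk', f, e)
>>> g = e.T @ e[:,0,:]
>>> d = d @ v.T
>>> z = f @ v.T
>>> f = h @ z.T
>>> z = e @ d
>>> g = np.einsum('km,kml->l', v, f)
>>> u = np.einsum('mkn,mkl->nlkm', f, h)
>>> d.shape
(5, 5)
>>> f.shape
(5, 7, 7)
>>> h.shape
(5, 7, 5)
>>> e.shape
(2, 7, 5)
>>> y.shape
(11, 17)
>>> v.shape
(5, 7)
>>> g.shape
(7,)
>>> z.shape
(2, 7, 5)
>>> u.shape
(7, 5, 7, 5)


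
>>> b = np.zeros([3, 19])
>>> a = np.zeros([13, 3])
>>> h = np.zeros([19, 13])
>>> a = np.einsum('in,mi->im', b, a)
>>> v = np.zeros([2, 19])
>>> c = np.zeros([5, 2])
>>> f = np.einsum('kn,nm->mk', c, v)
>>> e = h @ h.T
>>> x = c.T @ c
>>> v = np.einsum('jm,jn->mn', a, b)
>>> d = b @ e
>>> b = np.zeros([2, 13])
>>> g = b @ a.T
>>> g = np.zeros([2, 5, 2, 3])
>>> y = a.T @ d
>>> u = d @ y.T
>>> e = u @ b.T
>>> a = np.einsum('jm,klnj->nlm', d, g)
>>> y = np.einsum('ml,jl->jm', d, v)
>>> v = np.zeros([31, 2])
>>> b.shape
(2, 13)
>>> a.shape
(2, 5, 19)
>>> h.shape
(19, 13)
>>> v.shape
(31, 2)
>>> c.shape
(5, 2)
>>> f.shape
(19, 5)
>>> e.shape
(3, 2)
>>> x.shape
(2, 2)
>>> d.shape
(3, 19)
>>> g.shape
(2, 5, 2, 3)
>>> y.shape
(13, 3)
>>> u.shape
(3, 13)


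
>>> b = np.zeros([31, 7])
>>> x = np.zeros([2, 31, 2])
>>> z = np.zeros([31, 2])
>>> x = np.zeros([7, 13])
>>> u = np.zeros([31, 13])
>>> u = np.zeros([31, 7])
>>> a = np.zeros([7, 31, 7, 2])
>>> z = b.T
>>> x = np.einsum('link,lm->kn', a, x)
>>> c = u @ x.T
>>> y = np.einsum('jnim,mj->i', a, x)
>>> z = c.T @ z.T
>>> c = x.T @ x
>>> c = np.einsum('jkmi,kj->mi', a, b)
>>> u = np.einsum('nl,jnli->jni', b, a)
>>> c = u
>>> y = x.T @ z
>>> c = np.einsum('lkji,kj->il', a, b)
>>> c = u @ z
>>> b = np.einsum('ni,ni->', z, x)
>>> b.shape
()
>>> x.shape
(2, 7)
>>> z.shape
(2, 7)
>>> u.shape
(7, 31, 2)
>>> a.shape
(7, 31, 7, 2)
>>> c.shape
(7, 31, 7)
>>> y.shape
(7, 7)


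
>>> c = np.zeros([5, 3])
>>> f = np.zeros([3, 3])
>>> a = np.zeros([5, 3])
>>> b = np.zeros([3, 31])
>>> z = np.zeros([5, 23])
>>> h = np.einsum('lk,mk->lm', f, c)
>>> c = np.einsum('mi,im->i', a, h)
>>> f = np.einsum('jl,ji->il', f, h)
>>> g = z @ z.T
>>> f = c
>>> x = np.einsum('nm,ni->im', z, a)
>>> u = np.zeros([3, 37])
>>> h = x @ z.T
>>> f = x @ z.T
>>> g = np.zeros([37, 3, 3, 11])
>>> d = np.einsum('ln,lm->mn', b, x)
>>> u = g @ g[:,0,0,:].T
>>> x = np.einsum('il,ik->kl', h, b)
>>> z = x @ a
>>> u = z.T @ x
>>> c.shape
(3,)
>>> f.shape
(3, 5)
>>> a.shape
(5, 3)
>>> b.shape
(3, 31)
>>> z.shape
(31, 3)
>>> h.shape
(3, 5)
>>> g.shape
(37, 3, 3, 11)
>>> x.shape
(31, 5)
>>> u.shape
(3, 5)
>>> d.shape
(23, 31)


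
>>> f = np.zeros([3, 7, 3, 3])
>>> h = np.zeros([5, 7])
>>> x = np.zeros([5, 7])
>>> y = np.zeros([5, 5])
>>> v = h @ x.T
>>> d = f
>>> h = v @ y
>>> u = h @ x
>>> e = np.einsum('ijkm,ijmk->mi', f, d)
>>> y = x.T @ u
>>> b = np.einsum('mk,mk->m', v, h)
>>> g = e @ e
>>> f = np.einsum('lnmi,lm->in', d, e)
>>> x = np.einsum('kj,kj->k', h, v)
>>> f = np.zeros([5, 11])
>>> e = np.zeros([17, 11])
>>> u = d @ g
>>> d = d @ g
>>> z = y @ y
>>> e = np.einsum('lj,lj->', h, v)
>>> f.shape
(5, 11)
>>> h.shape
(5, 5)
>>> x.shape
(5,)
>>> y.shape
(7, 7)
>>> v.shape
(5, 5)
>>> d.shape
(3, 7, 3, 3)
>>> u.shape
(3, 7, 3, 3)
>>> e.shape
()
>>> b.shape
(5,)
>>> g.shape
(3, 3)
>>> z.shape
(7, 7)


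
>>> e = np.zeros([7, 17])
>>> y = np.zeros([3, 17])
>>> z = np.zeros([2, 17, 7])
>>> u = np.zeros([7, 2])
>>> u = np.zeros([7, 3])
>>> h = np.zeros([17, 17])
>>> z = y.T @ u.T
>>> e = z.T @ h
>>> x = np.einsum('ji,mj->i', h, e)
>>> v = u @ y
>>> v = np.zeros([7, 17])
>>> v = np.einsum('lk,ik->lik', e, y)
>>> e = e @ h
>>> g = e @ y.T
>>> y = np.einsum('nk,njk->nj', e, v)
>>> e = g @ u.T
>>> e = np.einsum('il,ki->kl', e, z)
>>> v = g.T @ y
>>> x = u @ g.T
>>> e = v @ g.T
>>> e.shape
(3, 7)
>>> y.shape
(7, 3)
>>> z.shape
(17, 7)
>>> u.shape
(7, 3)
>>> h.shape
(17, 17)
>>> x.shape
(7, 7)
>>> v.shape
(3, 3)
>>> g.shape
(7, 3)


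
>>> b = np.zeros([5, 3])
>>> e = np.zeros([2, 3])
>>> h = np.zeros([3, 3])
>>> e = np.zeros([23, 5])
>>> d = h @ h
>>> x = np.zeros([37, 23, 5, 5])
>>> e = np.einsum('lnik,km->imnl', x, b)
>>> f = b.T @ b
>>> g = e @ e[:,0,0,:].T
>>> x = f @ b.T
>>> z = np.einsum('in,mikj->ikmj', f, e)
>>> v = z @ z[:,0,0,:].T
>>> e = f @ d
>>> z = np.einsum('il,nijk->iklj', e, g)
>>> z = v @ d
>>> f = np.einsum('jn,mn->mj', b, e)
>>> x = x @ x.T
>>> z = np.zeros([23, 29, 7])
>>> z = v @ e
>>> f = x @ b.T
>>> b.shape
(5, 3)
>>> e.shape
(3, 3)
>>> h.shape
(3, 3)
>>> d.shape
(3, 3)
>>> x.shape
(3, 3)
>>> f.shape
(3, 5)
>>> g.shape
(5, 3, 23, 5)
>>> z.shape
(3, 23, 5, 3)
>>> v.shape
(3, 23, 5, 3)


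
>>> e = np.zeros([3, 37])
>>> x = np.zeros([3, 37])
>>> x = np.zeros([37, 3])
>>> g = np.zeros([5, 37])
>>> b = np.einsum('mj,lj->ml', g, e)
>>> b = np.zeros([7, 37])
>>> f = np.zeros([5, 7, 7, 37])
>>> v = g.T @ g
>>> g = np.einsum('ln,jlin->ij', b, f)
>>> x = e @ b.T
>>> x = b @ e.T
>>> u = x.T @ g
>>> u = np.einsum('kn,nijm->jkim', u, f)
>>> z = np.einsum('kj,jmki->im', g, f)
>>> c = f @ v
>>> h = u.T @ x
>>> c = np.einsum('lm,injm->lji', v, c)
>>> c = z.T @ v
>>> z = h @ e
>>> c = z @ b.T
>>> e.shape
(3, 37)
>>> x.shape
(7, 3)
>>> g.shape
(7, 5)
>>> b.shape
(7, 37)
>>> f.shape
(5, 7, 7, 37)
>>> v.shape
(37, 37)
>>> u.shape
(7, 3, 7, 37)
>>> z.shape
(37, 7, 3, 37)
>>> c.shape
(37, 7, 3, 7)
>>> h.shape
(37, 7, 3, 3)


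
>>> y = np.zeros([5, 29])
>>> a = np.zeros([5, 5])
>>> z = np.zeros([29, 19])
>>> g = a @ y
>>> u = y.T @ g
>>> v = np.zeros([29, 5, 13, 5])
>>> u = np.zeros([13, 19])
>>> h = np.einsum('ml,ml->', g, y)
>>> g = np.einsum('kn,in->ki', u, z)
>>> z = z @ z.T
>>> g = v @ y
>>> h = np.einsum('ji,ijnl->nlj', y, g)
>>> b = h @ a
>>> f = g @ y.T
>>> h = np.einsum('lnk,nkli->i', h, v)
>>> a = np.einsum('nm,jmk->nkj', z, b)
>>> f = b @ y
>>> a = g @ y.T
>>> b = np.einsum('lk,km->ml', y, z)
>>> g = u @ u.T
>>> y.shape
(5, 29)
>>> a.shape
(29, 5, 13, 5)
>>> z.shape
(29, 29)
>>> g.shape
(13, 13)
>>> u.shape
(13, 19)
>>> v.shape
(29, 5, 13, 5)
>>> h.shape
(5,)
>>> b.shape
(29, 5)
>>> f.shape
(13, 29, 29)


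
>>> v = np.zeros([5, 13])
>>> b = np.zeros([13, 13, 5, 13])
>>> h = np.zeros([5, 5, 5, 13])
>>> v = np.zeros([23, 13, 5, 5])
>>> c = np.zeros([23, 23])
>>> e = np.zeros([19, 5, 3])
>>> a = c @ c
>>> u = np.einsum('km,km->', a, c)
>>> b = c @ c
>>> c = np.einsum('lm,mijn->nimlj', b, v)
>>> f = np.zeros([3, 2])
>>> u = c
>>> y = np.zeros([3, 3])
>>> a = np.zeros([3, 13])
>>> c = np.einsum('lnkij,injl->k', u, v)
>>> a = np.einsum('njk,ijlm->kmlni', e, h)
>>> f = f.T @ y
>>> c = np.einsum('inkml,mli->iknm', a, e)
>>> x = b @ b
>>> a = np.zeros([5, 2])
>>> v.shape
(23, 13, 5, 5)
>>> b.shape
(23, 23)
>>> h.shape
(5, 5, 5, 13)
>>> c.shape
(3, 5, 13, 19)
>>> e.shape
(19, 5, 3)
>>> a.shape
(5, 2)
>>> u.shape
(5, 13, 23, 23, 5)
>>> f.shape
(2, 3)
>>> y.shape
(3, 3)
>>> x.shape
(23, 23)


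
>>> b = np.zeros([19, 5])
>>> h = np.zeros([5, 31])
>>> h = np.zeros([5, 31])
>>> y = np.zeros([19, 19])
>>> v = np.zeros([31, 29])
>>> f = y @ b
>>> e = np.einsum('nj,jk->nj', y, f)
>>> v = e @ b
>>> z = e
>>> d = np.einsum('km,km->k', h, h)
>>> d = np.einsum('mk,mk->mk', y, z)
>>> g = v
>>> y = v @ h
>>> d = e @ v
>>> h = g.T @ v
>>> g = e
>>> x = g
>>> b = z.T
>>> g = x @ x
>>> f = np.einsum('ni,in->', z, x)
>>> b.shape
(19, 19)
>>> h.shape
(5, 5)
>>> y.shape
(19, 31)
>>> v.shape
(19, 5)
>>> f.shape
()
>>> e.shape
(19, 19)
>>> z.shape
(19, 19)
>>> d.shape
(19, 5)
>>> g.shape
(19, 19)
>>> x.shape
(19, 19)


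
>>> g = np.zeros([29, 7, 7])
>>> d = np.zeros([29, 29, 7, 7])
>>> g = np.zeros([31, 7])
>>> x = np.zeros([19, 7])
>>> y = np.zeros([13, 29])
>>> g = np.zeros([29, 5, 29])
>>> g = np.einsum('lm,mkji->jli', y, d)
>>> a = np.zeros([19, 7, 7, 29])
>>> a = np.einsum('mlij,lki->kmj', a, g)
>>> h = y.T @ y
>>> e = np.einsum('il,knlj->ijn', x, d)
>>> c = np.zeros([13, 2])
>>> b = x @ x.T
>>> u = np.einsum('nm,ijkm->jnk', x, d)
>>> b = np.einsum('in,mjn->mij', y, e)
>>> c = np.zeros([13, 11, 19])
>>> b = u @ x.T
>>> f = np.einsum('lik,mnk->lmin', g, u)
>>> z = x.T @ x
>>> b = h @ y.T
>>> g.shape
(7, 13, 7)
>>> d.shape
(29, 29, 7, 7)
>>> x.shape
(19, 7)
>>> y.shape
(13, 29)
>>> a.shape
(13, 19, 29)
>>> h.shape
(29, 29)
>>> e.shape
(19, 7, 29)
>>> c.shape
(13, 11, 19)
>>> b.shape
(29, 13)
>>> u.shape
(29, 19, 7)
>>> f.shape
(7, 29, 13, 19)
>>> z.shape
(7, 7)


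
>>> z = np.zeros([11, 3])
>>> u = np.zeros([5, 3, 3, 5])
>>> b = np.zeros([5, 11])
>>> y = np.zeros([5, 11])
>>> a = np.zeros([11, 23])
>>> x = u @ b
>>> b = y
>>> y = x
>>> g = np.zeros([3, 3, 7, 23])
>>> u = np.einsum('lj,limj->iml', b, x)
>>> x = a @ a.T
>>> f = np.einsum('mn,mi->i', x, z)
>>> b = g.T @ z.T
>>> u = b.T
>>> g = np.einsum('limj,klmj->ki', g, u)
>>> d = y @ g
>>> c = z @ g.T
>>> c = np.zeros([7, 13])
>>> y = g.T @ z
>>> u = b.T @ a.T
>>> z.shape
(11, 3)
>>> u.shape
(11, 3, 7, 11)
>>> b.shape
(23, 7, 3, 11)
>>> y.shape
(3, 3)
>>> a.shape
(11, 23)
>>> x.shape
(11, 11)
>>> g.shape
(11, 3)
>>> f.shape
(3,)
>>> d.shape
(5, 3, 3, 3)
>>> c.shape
(7, 13)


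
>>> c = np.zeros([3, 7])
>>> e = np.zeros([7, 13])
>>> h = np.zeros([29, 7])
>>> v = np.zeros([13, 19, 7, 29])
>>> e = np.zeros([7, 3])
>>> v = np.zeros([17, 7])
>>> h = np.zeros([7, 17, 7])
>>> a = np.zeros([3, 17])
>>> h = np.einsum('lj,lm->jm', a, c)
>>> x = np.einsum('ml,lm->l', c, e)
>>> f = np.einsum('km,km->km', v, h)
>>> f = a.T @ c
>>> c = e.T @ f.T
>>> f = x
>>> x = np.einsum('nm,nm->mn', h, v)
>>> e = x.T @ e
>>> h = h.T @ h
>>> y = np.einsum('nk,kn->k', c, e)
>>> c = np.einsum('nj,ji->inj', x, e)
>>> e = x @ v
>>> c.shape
(3, 7, 17)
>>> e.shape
(7, 7)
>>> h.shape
(7, 7)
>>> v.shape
(17, 7)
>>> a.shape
(3, 17)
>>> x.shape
(7, 17)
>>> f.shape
(7,)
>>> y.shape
(17,)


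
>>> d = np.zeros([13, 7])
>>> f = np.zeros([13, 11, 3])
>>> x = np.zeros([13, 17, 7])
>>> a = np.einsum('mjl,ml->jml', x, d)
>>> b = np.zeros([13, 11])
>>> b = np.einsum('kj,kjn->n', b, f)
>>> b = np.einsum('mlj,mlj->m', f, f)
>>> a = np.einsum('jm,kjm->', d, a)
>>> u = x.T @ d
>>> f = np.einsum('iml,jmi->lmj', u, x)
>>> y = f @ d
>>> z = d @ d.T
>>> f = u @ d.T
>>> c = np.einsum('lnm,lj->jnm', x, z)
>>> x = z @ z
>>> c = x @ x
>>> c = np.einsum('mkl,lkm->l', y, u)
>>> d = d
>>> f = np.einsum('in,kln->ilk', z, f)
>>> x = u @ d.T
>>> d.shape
(13, 7)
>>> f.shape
(13, 17, 7)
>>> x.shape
(7, 17, 13)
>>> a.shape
()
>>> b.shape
(13,)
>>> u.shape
(7, 17, 7)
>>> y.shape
(7, 17, 7)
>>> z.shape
(13, 13)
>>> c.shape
(7,)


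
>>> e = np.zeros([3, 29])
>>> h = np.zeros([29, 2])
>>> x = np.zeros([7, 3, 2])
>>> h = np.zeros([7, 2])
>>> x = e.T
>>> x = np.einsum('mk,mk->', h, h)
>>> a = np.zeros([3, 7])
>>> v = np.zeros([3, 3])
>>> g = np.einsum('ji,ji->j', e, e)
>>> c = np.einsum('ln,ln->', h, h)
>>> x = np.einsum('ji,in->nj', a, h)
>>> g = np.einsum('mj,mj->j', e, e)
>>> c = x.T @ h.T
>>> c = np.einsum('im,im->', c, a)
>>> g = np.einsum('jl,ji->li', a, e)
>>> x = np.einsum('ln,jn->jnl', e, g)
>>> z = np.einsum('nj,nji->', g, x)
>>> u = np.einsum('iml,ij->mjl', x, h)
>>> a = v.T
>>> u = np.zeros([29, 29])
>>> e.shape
(3, 29)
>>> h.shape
(7, 2)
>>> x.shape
(7, 29, 3)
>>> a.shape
(3, 3)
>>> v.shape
(3, 3)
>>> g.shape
(7, 29)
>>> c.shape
()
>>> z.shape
()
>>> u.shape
(29, 29)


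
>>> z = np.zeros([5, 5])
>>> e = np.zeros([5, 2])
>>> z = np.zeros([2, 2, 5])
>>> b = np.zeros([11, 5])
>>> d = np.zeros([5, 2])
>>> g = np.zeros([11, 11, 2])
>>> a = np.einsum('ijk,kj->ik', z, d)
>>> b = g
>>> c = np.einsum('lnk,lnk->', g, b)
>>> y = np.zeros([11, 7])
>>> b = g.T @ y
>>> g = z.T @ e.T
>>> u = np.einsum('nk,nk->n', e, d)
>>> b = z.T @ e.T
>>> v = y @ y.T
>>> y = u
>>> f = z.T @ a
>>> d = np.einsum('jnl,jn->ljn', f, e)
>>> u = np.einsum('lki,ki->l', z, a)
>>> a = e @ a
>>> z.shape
(2, 2, 5)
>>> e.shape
(5, 2)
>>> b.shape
(5, 2, 5)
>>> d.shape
(5, 5, 2)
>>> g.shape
(5, 2, 5)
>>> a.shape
(5, 5)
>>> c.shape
()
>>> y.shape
(5,)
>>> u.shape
(2,)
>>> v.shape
(11, 11)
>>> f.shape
(5, 2, 5)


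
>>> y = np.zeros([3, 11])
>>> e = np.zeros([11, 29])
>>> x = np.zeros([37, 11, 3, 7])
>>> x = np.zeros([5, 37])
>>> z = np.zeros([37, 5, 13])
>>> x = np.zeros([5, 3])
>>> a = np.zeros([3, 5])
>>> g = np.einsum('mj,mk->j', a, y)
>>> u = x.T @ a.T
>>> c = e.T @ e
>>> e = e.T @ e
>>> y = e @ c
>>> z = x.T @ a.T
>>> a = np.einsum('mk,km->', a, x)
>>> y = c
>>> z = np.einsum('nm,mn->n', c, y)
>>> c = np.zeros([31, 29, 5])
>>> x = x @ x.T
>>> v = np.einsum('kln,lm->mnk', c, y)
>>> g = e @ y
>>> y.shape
(29, 29)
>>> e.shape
(29, 29)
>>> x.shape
(5, 5)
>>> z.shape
(29,)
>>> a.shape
()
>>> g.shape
(29, 29)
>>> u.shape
(3, 3)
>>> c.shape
(31, 29, 5)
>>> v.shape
(29, 5, 31)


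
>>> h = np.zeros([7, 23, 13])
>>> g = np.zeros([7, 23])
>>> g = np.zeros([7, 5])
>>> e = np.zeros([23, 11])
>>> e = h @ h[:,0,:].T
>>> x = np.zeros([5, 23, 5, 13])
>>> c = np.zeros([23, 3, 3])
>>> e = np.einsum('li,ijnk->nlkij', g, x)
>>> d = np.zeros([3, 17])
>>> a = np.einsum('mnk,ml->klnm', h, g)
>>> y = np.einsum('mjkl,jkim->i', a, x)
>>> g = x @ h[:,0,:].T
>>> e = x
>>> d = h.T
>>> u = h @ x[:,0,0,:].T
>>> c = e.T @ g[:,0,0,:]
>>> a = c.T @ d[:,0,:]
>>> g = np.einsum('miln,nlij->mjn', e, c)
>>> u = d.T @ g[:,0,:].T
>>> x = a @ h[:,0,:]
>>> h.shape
(7, 23, 13)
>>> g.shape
(5, 7, 13)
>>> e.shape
(5, 23, 5, 13)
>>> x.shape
(7, 23, 5, 13)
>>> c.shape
(13, 5, 23, 7)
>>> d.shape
(13, 23, 7)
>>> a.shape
(7, 23, 5, 7)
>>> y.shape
(5,)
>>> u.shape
(7, 23, 5)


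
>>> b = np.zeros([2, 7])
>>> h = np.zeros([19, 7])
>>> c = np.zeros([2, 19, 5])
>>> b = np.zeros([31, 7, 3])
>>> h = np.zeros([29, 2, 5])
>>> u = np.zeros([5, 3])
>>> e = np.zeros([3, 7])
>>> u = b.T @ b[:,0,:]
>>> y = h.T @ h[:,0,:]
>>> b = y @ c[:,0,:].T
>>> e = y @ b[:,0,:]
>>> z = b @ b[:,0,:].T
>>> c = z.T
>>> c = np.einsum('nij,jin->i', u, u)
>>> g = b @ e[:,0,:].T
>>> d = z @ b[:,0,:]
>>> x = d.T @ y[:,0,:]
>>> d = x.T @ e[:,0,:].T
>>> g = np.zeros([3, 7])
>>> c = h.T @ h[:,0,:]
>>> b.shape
(5, 2, 2)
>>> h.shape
(29, 2, 5)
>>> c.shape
(5, 2, 5)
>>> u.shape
(3, 7, 3)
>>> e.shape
(5, 2, 2)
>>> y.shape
(5, 2, 5)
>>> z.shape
(5, 2, 5)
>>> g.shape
(3, 7)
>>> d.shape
(5, 2, 5)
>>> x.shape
(2, 2, 5)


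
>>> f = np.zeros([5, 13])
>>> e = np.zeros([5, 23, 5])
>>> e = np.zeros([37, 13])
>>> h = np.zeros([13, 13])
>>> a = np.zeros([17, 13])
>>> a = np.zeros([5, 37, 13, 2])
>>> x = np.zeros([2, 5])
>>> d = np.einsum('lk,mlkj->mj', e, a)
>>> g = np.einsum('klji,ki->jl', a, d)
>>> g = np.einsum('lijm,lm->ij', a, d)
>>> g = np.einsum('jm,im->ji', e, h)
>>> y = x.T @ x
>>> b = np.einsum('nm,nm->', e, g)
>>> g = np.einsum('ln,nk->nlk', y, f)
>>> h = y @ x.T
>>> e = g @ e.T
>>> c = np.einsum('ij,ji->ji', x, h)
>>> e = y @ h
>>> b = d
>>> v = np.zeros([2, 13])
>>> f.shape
(5, 13)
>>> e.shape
(5, 2)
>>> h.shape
(5, 2)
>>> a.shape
(5, 37, 13, 2)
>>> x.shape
(2, 5)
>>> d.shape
(5, 2)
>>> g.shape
(5, 5, 13)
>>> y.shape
(5, 5)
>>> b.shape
(5, 2)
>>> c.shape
(5, 2)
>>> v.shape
(2, 13)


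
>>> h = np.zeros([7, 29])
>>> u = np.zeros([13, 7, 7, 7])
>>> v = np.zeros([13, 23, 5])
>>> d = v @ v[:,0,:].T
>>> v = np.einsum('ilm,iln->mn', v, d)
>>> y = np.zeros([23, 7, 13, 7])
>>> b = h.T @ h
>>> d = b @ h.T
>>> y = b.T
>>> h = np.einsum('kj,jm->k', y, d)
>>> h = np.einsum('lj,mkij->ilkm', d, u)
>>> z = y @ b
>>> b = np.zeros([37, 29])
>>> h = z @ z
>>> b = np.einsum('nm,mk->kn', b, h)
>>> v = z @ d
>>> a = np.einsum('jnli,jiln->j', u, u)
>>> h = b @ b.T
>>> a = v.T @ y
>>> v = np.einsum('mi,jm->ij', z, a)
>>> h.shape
(29, 29)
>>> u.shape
(13, 7, 7, 7)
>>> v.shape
(29, 7)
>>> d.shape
(29, 7)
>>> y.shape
(29, 29)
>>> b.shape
(29, 37)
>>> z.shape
(29, 29)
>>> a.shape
(7, 29)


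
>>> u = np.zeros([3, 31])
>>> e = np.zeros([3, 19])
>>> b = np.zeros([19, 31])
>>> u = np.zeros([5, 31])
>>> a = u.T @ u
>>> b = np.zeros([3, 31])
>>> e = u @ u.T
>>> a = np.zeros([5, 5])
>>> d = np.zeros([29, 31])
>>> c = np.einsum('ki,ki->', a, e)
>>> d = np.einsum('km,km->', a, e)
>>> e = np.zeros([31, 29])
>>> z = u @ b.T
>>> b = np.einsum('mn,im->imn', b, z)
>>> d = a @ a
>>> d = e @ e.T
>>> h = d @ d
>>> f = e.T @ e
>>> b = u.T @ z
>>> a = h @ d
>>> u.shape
(5, 31)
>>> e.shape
(31, 29)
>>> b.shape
(31, 3)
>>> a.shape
(31, 31)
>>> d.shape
(31, 31)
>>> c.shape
()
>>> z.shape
(5, 3)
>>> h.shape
(31, 31)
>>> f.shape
(29, 29)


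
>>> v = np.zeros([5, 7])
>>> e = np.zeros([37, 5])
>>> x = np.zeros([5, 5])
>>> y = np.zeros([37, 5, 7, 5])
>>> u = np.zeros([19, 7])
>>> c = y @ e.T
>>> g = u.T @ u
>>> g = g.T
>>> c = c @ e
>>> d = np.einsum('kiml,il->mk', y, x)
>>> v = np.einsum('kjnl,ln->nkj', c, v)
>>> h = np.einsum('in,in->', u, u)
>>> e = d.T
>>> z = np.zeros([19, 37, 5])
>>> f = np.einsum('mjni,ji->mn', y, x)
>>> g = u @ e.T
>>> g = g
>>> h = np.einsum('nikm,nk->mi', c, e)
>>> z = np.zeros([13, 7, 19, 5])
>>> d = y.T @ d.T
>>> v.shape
(7, 37, 5)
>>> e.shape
(37, 7)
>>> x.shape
(5, 5)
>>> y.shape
(37, 5, 7, 5)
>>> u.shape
(19, 7)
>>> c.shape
(37, 5, 7, 5)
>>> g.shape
(19, 37)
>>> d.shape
(5, 7, 5, 7)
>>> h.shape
(5, 5)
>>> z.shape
(13, 7, 19, 5)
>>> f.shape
(37, 7)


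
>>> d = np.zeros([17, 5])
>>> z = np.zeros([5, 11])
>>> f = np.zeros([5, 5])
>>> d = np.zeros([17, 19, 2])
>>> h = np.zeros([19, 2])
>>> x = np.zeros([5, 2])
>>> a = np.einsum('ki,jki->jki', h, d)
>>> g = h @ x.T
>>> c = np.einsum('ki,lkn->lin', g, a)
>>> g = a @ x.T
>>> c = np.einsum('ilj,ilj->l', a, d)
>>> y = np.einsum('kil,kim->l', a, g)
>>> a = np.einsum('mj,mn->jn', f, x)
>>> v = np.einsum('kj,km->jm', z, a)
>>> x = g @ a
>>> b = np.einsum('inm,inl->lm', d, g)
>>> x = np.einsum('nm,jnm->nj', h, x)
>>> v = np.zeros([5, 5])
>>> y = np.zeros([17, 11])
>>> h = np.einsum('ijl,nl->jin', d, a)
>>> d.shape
(17, 19, 2)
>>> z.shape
(5, 11)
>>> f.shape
(5, 5)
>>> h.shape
(19, 17, 5)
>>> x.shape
(19, 17)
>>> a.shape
(5, 2)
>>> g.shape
(17, 19, 5)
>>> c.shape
(19,)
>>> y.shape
(17, 11)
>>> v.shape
(5, 5)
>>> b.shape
(5, 2)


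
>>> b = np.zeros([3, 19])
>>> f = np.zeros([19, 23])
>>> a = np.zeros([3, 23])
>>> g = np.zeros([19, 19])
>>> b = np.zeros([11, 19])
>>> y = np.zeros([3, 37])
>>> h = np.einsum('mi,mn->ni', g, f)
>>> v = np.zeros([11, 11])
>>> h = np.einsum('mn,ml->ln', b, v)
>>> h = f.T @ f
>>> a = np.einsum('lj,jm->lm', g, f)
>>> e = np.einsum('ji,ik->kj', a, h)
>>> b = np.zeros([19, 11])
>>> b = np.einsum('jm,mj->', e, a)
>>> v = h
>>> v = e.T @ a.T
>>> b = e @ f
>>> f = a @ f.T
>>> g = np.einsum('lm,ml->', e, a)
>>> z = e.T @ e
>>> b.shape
(23, 23)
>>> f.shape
(19, 19)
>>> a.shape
(19, 23)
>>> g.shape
()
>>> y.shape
(3, 37)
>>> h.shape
(23, 23)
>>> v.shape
(19, 19)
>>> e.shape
(23, 19)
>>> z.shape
(19, 19)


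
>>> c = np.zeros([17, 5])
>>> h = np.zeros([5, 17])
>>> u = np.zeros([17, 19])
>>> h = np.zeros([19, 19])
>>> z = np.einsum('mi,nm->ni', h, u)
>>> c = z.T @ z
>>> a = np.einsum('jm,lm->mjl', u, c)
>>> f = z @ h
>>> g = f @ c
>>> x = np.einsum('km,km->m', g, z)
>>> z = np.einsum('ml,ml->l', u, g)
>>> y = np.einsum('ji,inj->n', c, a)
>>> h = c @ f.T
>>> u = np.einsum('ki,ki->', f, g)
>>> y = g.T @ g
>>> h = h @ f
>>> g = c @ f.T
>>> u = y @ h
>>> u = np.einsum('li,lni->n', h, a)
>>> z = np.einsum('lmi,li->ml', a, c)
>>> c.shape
(19, 19)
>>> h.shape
(19, 19)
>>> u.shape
(17,)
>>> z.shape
(17, 19)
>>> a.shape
(19, 17, 19)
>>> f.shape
(17, 19)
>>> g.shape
(19, 17)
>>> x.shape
(19,)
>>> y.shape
(19, 19)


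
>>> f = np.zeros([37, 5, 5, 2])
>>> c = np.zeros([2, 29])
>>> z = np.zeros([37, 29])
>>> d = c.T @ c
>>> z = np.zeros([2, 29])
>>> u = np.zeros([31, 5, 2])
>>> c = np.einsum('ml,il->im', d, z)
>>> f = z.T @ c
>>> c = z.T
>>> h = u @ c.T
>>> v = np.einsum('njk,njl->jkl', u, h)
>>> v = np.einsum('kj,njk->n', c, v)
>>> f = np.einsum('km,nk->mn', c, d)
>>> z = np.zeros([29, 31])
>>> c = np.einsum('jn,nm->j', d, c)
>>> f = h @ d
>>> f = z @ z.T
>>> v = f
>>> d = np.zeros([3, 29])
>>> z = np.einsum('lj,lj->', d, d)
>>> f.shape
(29, 29)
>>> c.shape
(29,)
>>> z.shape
()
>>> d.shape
(3, 29)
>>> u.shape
(31, 5, 2)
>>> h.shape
(31, 5, 29)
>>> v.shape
(29, 29)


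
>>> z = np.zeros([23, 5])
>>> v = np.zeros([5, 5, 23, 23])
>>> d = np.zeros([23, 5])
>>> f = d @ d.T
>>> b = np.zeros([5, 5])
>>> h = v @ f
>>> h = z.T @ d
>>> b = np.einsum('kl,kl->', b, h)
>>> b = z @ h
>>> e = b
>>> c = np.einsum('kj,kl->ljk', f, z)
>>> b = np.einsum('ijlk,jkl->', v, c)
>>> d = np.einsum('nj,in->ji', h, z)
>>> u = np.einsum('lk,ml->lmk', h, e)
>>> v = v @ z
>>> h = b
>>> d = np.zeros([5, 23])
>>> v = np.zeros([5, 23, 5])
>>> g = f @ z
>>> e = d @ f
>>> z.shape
(23, 5)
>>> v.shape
(5, 23, 5)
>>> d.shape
(5, 23)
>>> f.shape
(23, 23)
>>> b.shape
()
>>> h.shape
()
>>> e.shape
(5, 23)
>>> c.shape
(5, 23, 23)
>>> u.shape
(5, 23, 5)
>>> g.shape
(23, 5)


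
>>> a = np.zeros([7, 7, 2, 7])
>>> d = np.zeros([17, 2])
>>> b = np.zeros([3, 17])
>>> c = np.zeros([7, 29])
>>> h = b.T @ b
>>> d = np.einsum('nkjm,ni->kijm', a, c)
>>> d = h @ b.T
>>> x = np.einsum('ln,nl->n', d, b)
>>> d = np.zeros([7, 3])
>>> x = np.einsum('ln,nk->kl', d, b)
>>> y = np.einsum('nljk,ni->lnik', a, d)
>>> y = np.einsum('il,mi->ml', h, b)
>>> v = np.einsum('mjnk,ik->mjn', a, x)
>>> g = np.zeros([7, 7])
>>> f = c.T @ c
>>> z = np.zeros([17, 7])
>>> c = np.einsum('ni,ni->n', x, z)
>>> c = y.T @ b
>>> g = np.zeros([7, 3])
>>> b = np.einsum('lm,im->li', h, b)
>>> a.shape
(7, 7, 2, 7)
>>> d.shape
(7, 3)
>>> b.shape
(17, 3)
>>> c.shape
(17, 17)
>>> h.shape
(17, 17)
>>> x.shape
(17, 7)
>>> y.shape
(3, 17)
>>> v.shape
(7, 7, 2)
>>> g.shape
(7, 3)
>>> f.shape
(29, 29)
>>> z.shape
(17, 7)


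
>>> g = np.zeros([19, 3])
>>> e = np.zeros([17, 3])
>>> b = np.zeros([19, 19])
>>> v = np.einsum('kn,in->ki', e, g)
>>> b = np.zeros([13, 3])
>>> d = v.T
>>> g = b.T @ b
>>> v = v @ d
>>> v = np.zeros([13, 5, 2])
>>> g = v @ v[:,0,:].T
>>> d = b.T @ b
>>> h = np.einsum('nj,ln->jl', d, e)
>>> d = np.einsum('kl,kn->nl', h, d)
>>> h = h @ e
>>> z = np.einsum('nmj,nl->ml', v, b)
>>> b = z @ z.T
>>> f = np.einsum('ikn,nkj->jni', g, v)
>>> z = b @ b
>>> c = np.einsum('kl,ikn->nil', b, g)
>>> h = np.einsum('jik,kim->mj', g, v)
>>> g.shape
(13, 5, 13)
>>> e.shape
(17, 3)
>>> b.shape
(5, 5)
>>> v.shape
(13, 5, 2)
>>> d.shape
(3, 17)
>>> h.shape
(2, 13)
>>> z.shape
(5, 5)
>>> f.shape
(2, 13, 13)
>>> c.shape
(13, 13, 5)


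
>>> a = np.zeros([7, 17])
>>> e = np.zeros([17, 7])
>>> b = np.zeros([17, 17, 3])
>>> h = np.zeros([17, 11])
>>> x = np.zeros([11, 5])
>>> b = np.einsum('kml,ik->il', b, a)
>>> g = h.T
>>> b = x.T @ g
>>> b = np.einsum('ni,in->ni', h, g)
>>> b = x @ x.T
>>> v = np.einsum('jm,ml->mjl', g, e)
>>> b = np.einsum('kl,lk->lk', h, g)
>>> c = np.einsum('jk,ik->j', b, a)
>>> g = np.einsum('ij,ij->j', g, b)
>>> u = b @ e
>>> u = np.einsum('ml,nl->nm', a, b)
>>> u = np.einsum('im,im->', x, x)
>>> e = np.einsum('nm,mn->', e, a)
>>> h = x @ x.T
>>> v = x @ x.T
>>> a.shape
(7, 17)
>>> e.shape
()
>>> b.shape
(11, 17)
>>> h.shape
(11, 11)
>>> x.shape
(11, 5)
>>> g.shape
(17,)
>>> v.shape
(11, 11)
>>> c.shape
(11,)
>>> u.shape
()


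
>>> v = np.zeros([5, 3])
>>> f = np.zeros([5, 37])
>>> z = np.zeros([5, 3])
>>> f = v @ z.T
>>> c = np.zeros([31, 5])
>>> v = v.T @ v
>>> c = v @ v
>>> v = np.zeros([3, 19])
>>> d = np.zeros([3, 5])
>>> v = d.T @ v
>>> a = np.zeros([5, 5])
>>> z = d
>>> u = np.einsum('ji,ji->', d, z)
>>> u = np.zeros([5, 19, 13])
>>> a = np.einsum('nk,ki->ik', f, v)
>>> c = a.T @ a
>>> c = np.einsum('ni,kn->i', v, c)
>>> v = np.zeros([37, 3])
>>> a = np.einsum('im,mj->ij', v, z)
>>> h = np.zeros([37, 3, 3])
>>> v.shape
(37, 3)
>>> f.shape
(5, 5)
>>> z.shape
(3, 5)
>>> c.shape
(19,)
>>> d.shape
(3, 5)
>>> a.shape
(37, 5)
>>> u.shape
(5, 19, 13)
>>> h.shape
(37, 3, 3)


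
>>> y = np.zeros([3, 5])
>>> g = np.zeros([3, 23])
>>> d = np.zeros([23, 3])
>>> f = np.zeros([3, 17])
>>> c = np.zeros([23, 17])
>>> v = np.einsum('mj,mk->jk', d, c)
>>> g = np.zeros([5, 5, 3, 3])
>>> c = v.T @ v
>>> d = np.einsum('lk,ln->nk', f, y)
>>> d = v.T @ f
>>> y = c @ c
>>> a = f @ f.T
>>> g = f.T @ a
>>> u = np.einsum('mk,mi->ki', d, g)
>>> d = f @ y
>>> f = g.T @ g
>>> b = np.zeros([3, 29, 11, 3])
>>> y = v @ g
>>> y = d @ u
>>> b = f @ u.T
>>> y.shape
(3, 3)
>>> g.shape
(17, 3)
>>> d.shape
(3, 17)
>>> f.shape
(3, 3)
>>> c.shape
(17, 17)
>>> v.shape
(3, 17)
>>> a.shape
(3, 3)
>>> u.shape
(17, 3)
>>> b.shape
(3, 17)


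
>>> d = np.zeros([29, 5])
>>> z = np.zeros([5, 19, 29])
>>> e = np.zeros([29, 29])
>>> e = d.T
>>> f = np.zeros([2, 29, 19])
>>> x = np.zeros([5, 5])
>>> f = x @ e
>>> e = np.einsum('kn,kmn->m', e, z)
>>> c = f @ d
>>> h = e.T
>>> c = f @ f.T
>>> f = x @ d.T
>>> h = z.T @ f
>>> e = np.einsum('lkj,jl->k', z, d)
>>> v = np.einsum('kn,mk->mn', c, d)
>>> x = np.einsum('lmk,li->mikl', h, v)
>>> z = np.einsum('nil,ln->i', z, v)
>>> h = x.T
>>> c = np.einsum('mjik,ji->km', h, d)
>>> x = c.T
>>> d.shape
(29, 5)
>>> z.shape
(19,)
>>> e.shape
(19,)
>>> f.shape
(5, 29)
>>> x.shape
(29, 19)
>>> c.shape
(19, 29)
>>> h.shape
(29, 29, 5, 19)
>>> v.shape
(29, 5)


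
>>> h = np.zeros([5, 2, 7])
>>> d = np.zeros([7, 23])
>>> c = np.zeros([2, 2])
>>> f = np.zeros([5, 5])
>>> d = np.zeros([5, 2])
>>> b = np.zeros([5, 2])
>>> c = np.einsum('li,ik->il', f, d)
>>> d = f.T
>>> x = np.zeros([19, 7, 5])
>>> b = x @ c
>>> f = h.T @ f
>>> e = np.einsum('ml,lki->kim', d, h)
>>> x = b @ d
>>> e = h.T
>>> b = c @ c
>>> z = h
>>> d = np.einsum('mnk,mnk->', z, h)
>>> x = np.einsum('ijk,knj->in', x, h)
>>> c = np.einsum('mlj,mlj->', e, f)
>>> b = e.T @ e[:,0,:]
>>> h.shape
(5, 2, 7)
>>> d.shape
()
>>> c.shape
()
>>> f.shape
(7, 2, 5)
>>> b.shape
(5, 2, 5)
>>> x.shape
(19, 2)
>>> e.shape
(7, 2, 5)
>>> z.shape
(5, 2, 7)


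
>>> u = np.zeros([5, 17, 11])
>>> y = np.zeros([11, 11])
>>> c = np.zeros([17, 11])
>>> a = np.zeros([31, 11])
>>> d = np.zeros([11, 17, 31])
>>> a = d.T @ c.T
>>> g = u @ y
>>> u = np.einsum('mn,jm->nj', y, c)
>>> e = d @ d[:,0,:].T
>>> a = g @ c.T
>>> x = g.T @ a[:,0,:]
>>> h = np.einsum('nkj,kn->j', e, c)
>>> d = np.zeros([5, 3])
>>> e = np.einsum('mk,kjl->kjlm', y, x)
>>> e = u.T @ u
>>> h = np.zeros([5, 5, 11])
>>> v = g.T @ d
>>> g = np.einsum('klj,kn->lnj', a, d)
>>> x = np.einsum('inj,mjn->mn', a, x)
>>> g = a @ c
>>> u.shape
(11, 17)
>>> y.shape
(11, 11)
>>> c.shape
(17, 11)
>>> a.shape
(5, 17, 17)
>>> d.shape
(5, 3)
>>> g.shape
(5, 17, 11)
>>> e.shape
(17, 17)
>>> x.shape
(11, 17)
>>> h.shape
(5, 5, 11)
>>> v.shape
(11, 17, 3)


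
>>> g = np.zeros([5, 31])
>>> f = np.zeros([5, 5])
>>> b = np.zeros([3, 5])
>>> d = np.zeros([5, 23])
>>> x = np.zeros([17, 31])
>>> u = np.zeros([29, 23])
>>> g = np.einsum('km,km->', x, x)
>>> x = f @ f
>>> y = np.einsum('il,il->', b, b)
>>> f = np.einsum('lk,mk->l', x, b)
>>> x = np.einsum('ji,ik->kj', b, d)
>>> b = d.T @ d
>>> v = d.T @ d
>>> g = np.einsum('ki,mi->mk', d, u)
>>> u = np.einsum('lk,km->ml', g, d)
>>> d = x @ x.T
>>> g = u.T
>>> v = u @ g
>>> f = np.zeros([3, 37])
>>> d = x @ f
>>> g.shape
(29, 23)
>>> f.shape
(3, 37)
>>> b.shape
(23, 23)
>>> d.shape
(23, 37)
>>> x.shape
(23, 3)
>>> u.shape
(23, 29)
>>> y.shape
()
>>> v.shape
(23, 23)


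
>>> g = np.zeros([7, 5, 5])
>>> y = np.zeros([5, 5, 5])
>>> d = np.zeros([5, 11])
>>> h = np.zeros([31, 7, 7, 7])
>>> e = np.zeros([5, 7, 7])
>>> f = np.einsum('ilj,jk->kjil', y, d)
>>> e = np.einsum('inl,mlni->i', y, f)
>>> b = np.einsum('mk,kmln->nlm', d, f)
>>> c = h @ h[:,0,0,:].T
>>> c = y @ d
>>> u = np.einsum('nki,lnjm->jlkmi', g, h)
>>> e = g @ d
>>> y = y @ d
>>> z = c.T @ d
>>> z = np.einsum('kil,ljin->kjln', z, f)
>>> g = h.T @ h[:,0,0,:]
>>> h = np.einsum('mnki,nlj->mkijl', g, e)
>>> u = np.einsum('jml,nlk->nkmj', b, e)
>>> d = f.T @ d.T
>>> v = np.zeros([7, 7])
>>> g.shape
(7, 7, 7, 7)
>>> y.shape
(5, 5, 11)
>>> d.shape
(5, 5, 5, 5)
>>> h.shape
(7, 7, 7, 11, 5)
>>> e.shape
(7, 5, 11)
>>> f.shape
(11, 5, 5, 5)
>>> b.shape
(5, 5, 5)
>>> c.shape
(5, 5, 11)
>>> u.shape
(7, 11, 5, 5)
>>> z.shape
(11, 5, 11, 5)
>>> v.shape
(7, 7)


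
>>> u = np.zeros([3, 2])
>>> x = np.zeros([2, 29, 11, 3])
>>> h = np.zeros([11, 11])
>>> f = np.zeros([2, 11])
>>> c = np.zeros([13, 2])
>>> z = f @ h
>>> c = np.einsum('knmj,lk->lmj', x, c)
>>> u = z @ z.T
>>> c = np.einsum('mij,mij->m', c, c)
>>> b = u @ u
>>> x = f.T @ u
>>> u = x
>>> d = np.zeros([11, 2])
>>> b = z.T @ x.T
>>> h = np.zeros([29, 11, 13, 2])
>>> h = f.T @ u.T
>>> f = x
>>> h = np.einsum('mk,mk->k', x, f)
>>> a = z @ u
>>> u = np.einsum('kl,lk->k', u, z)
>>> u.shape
(11,)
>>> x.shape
(11, 2)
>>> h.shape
(2,)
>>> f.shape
(11, 2)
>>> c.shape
(13,)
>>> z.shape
(2, 11)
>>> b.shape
(11, 11)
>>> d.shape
(11, 2)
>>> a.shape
(2, 2)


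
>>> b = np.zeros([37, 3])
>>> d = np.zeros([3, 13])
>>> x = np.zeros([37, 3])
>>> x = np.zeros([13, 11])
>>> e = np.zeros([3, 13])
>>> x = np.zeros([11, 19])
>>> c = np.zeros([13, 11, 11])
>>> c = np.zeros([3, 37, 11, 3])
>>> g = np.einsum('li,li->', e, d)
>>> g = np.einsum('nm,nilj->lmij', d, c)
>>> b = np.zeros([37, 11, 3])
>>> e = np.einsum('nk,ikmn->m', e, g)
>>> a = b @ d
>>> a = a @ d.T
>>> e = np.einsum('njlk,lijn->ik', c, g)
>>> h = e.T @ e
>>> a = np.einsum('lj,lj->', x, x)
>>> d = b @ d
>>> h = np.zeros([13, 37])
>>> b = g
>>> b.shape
(11, 13, 37, 3)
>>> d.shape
(37, 11, 13)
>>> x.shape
(11, 19)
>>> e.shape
(13, 3)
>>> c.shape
(3, 37, 11, 3)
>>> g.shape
(11, 13, 37, 3)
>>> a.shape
()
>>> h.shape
(13, 37)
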